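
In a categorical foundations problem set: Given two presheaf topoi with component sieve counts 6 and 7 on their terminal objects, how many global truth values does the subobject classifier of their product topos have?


In a product of presheaf topoi E_1 x E_2, the subobject classifier
is Omega = Omega_1 x Omega_2 (componentwise), so
|Omega(top)| = |Omega_1(top_1)| * |Omega_2(top_2)|.
= 6 * 7 = 42.

42


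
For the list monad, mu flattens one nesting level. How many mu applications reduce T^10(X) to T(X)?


Each application of mu: T^2 -> T removes one layer of nesting.
Starting at depth 10 (i.e., T^10(X)), we need to reach T(X).
Number of mu applications = 10 - 1 = 9

9


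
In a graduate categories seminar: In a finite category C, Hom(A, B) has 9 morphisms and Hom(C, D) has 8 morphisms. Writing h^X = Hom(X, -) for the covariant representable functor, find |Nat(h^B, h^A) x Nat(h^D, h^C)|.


By the Yoneda lemma, Nat(h^B, h^A) is isomorphic to Hom(A, B),
so |Nat(h^B, h^A)| = |Hom(A, B)| and |Nat(h^D, h^C)| = |Hom(C, D)|.
|Hom(A, B)| = 9, |Hom(C, D)| = 8.
|Nat(h^B, h^A) x Nat(h^D, h^C)| = 9 * 8 = 72

72


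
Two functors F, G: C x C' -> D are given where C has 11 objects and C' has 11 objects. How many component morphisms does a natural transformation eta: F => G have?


A natural transformation eta: F => G assigns one component morphism per
object of the domain category.
The domain is the product category C x C', so
|Ob(C x C')| = |Ob(C)| * |Ob(C')| = 11 * 11 = 121.
Therefore eta has 121 component morphisms.

121


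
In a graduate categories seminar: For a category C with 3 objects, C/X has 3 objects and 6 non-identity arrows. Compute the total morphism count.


In the slice category C/X, objects are morphisms to X.
Identity morphisms: 3 (one per object of C/X).
Non-identity morphisms: 6.
Total = 3 + 6 = 9

9


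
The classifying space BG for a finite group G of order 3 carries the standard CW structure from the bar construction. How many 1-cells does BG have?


In the bar-construction CW model of BG, the n-cells are indexed by
n-tuples [g_1|...|g_n] of non-identity elements of G (degenerate
simplices with some g_i = e do not contribute cells), so there are
(|G| - 1)^n n-cells.
For dim = 1 with |G| = 3:
cells = (3 - 1)^1 = 2^1 = 2

2


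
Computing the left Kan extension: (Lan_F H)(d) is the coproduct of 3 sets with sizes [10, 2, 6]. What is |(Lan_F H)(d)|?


Pointwise, the left Kan extension (Lan_F H)(d) is the colimit, indexed
by the comma category (F downarrow d), of H composed with the
projection (F downarrow d) -> C. Here that colimit is given
as a coproduct (disjoint union) of sets, so its cardinality is the
sum of the sizes of the summands.
Coproduct of sets with sizes: 10 + 2 + 6
= 18

18


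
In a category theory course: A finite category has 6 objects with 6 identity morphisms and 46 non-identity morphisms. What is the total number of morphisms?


Each object has an identity morphism, giving 6 identities.
Adding the 46 non-identity morphisms:
Total = 6 + 46 = 52

52


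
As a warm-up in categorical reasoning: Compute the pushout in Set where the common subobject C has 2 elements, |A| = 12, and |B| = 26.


The pushout A +_C B identifies the images of C in A and B.
|A +_C B| = |A| + |B| - |C| (for injections).
= 12 + 26 - 2 = 36

36


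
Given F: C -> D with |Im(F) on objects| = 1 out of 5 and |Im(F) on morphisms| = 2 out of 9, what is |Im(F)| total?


The image of F consists of distinct objects and distinct morphisms.
|Im(F)| on objects = 1
|Im(F)| on morphisms = 2
Total image cardinality = 1 + 2 = 3

3


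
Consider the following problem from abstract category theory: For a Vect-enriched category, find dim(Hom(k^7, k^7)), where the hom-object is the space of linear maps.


In Vect-enriched categories, Hom(k^n, k^m) is the space of m x n matrices.
dim(Hom(k^7, k^7)) = 7 * 7 = 49

49


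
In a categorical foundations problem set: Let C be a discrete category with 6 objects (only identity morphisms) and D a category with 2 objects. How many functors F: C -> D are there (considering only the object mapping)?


A functor from a discrete category C to D is determined by
where each object maps. Each of the 6 objects of C can map
to any of the 2 objects of D independently.
Number of functors = 2^6 = 64

64


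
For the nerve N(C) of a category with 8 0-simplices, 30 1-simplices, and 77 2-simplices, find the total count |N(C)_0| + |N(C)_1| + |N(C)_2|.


The 2-skeleton of the nerve N(C) consists of simplices in dimensions 0, 1, 2:
  |N(C)_0| = 8 (objects)
  |N(C)_1| = 30 (morphisms)
  |N(C)_2| = 77 (composable pairs)
Total = 8 + 30 + 77 = 115

115


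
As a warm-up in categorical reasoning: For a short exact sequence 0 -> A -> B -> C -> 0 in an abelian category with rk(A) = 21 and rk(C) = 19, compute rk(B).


For a short exact sequence 0 -> A -> B -> C -> 0,
rank is additive: rank(B) = rank(A) + rank(C).
rank(B) = 21 + 19 = 40

40


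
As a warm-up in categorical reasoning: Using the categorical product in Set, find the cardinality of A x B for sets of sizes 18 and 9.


In Set, the product A x B is the Cartesian product.
By the universal property, |A x B| = |A| * |B|.
|A x B| = 18 * 9 = 162

162


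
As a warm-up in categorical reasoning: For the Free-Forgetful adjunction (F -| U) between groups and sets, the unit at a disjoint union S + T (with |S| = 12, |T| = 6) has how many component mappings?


The unit eta_X: X -> U(F(X)) of the Free-Forgetful adjunction
maps each element of X to a generator of F(X). For X = S + T (disjoint
union in Set), |S + T| = |S| + |T|.
Total mappings = 12 + 6 = 18.

18


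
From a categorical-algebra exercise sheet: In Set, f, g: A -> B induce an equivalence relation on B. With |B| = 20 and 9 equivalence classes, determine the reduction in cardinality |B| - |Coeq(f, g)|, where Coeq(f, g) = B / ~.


The coequalizer Coeq(f, g) = B / ~ has one element per equivalence class.
|B| = 20, |Coeq(f, g)| = 9.
|B| - |Coeq(f, g)| = 20 - 9 = 11.

11


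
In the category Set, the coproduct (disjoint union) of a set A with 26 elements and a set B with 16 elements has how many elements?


In Set, the coproduct A + B is the disjoint union.
|A + B| = |A| + |B| = 26 + 16 = 42

42


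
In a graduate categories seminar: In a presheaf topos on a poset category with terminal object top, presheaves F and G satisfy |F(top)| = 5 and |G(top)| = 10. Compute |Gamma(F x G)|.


Global sections of a presheaf on a poset with terminal top satisfy
Gamma(H) ~ H(top). Presheaves admit pointwise products, so
(F x G)(top) = F(top) x G(top) (Cartesian product).
|Gamma(F x G)| = |F(top)| * |G(top)| = 5 * 10 = 50.

50


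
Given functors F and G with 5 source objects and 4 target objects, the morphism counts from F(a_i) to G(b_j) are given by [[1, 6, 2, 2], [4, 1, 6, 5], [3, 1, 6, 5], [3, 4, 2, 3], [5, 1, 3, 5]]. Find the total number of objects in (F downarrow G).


Objects of (F downarrow G) are triples (a, b, h: F(a)->G(b)).
The count equals the sum of all entries in the hom-matrix.
sum(row 0) = 11
sum(row 1) = 16
sum(row 2) = 15
sum(row 3) = 12
sum(row 4) = 14
Grand total = 68

68


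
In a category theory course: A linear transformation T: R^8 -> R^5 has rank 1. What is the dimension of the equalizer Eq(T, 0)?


The equalizer of f and the zero map is ker(f).
By the rank-nullity theorem: dim(ker(f)) = dim(domain) - rank(f).
dim(ker(f)) = 8 - 1 = 7

7


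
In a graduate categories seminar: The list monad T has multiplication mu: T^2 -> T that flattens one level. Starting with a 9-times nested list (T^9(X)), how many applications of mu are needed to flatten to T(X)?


Each application of mu: T^2 -> T removes one layer of nesting.
Starting at depth 9 (i.e., T^9(X)), we need to reach T(X).
Number of mu applications = 9 - 1 = 8

8


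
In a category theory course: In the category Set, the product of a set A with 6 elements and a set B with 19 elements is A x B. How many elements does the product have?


In Set, the product A x B is the Cartesian product.
By the universal property, |A x B| = |A| * |B|.
|A x B| = 6 * 19 = 114

114


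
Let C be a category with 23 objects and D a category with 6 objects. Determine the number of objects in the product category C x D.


The product category C x D has objects that are pairs (c, d).
Number of pairs = |Ob(C)| * |Ob(D)| = 23 * 6 = 138

138


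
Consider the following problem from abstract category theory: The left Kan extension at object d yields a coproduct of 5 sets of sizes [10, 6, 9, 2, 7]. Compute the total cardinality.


Pointwise, the left Kan extension (Lan_F H)(d) is the colimit, indexed
by the comma category (F downarrow d), of H composed with the
projection (F downarrow d) -> C. Here that colimit is given
as a coproduct (disjoint union) of sets, so its cardinality is the
sum of the sizes of the summands.
Coproduct of sets with sizes: 10 + 6 + 9 + 2 + 7
= 34

34


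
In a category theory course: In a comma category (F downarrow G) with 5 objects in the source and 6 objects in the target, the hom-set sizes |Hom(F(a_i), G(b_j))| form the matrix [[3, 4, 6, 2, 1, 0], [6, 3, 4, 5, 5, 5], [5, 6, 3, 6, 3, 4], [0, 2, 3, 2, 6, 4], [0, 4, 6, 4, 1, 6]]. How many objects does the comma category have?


Objects of (F downarrow G) are triples (a, b, h: F(a)->G(b)).
The count equals the sum of all entries in the hom-matrix.
sum(row 0) = 16
sum(row 1) = 28
sum(row 2) = 27
sum(row 3) = 17
sum(row 4) = 21
Grand total = 109

109


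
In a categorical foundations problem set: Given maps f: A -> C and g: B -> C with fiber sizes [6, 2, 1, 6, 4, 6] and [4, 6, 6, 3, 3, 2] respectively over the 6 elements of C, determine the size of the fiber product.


The pullback A x_C B consists of pairs (a, b) with f(a) = g(b).
For each element c in C, the fiber product has |f^-1(c)| * |g^-1(c)| elements.
Summing over C: 6 * 4 + 2 * 6 + 1 * 6 + 6 * 3 + 4 * 3 + 6 * 2
= 24 + 12 + 6 + 18 + 12 + 12 = 84

84


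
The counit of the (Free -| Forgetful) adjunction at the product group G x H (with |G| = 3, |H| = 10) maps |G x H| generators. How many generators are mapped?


The counit epsilon_K: F(U(K)) -> K of the Free-Forgetful adjunction
maps |K| generators of F(U(K)) into K. For K = G x H (the product group),
|G x H| = |G| * |H|.
Total generators mapped = 3 * 10 = 30.

30


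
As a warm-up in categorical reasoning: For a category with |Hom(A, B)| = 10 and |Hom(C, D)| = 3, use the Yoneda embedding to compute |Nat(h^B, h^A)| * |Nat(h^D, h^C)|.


By the Yoneda lemma, Nat(h^B, h^A) is isomorphic to Hom(A, B),
so |Nat(h^B, h^A)| = |Hom(A, B)| and |Nat(h^D, h^C)| = |Hom(C, D)|.
|Hom(A, B)| = 10, |Hom(C, D)| = 3.
|Nat(h^B, h^A) x Nat(h^D, h^C)| = 10 * 3 = 30

30


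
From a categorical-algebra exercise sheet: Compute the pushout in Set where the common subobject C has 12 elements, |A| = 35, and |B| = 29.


The pushout A +_C B identifies the images of C in A and B.
|A +_C B| = |A| + |B| - |C| (for injections).
= 35 + 29 - 12 = 52

52


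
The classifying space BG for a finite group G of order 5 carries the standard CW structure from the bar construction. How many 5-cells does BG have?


In the bar-construction CW model of BG, the n-cells are indexed by
n-tuples [g_1|...|g_n] of non-identity elements of G (degenerate
simplices with some g_i = e do not contribute cells), so there are
(|G| - 1)^n n-cells.
For dim = 5 with |G| = 5:
cells = (5 - 1)^5 = 4^5 = 1024

1024


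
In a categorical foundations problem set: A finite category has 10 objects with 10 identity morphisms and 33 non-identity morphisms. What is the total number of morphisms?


Each object has an identity morphism, giving 10 identities.
Adding the 33 non-identity morphisms:
Total = 10 + 33 = 43

43


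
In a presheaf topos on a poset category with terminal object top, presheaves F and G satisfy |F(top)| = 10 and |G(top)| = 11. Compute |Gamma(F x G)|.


Global sections of a presheaf on a poset with terminal top satisfy
Gamma(H) ~ H(top). Presheaves admit pointwise products, so
(F x G)(top) = F(top) x G(top) (Cartesian product).
|Gamma(F x G)| = |F(top)| * |G(top)| = 10 * 11 = 110.

110


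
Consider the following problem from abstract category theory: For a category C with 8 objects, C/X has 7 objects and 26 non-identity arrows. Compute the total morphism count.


In the slice category C/X, objects are morphisms to X.
Identity morphisms: 7 (one per object of C/X).
Non-identity morphisms: 26.
Total = 7 + 26 = 33

33


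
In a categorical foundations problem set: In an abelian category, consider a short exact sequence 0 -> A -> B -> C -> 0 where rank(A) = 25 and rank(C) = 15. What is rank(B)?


For a short exact sequence 0 -> A -> B -> C -> 0,
rank is additive: rank(B) = rank(A) + rank(C).
rank(B) = 25 + 15 = 40

40


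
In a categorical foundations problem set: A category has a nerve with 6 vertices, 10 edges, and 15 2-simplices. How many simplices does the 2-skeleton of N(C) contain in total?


The 2-skeleton of the nerve N(C) consists of simplices in dimensions 0, 1, 2:
  |N(C)_0| = 6 (objects)
  |N(C)_1| = 10 (morphisms)
  |N(C)_2| = 15 (composable pairs)
Total = 6 + 10 + 15 = 31

31


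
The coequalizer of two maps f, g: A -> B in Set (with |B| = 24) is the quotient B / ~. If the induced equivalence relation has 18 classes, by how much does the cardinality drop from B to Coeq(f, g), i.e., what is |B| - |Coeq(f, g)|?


The coequalizer Coeq(f, g) = B / ~ has one element per equivalence class.
|B| = 24, |Coeq(f, g)| = 18.
|B| - |Coeq(f, g)| = 24 - 18 = 6.

6


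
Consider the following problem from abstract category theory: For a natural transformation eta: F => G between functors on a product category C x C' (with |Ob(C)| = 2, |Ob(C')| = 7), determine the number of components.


A natural transformation eta: F => G assigns one component morphism per
object of the domain category.
The domain is the product category C x C', so
|Ob(C x C')| = |Ob(C)| * |Ob(C')| = 2 * 7 = 14.
Therefore eta has 14 component morphisms.

14


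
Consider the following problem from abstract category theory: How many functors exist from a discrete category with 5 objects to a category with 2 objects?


A functor from a discrete category C to D is determined by
where each object maps. Each of the 5 objects of C can map
to any of the 2 objects of D independently.
Number of functors = 2^5 = 32

32


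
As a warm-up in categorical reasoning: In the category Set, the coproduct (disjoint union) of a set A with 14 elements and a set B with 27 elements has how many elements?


In Set, the coproduct A + B is the disjoint union.
|A + B| = |A| + |B| = 14 + 27 = 41

41


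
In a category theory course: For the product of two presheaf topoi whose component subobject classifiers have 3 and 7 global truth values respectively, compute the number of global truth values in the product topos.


In a product of presheaf topoi E_1 x E_2, the subobject classifier
is Omega = Omega_1 x Omega_2 (componentwise), so
|Omega(top)| = |Omega_1(top_1)| * |Omega_2(top_2)|.
= 3 * 7 = 21.

21


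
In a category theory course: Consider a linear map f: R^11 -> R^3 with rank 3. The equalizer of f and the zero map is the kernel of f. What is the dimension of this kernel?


The equalizer of f and the zero map is ker(f).
By the rank-nullity theorem: dim(ker(f)) = dim(domain) - rank(f).
dim(ker(f)) = 11 - 3 = 8

8


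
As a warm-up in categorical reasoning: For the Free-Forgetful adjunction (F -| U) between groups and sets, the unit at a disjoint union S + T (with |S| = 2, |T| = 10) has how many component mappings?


The unit eta_X: X -> U(F(X)) of the Free-Forgetful adjunction
maps each element of X to a generator of F(X). For X = S + T (disjoint
union in Set), |S + T| = |S| + |T|.
Total mappings = 2 + 10 = 12.

12


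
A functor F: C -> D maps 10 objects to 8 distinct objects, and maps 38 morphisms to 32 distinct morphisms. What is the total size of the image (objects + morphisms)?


The image of F consists of distinct objects and distinct morphisms.
|Im(F)| on objects = 8
|Im(F)| on morphisms = 32
Total image cardinality = 8 + 32 = 40

40


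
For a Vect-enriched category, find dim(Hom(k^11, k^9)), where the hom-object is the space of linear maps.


In Vect-enriched categories, Hom(k^n, k^m) is the space of m x n matrices.
dim(Hom(k^11, k^9)) = 9 * 11 = 99

99


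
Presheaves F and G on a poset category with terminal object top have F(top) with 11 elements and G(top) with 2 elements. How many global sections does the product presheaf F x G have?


Global sections of a presheaf on a poset with terminal top satisfy
Gamma(H) ~ H(top). Presheaves admit pointwise products, so
(F x G)(top) = F(top) x G(top) (Cartesian product).
|Gamma(F x G)| = |F(top)| * |G(top)| = 11 * 2 = 22.

22


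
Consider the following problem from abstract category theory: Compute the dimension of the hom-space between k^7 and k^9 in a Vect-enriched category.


In Vect-enriched categories, Hom(k^n, k^m) is the space of m x n matrices.
dim(Hom(k^7, k^9)) = 9 * 7 = 63

63


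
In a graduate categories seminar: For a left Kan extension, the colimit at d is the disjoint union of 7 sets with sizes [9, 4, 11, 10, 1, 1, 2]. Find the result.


Pointwise, the left Kan extension (Lan_F H)(d) is the colimit, indexed
by the comma category (F downarrow d), of H composed with the
projection (F downarrow d) -> C. Here that colimit is given
as a coproduct (disjoint union) of sets, so its cardinality is the
sum of the sizes of the summands.
Coproduct of sets with sizes: 9 + 4 + 11 + 10 + 1 + 1 + 2
= 38

38


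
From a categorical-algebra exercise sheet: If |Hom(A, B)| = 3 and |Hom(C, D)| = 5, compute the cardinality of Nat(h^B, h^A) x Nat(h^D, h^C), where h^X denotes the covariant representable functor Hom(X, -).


By the Yoneda lemma, Nat(h^B, h^A) is isomorphic to Hom(A, B),
so |Nat(h^B, h^A)| = |Hom(A, B)| and |Nat(h^D, h^C)| = |Hom(C, D)|.
|Hom(A, B)| = 3, |Hom(C, D)| = 5.
|Nat(h^B, h^A) x Nat(h^D, h^C)| = 3 * 5 = 15

15


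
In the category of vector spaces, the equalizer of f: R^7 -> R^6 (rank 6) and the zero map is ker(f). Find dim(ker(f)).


The equalizer of f and the zero map is ker(f).
By the rank-nullity theorem: dim(ker(f)) = dim(domain) - rank(f).
dim(ker(f)) = 7 - 6 = 1

1


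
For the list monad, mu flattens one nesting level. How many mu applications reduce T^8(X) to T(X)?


Each application of mu: T^2 -> T removes one layer of nesting.
Starting at depth 8 (i.e., T^8(X)), we need to reach T(X).
Number of mu applications = 8 - 1 = 7

7


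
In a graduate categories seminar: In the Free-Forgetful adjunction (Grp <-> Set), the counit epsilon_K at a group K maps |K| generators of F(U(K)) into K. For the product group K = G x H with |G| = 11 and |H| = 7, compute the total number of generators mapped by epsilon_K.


The counit epsilon_K: F(U(K)) -> K of the Free-Forgetful adjunction
maps |K| generators of F(U(K)) into K. For K = G x H (the product group),
|G x H| = |G| * |H|.
Total generators mapped = 11 * 7 = 77.

77


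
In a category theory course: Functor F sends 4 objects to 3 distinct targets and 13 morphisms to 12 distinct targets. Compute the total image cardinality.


The image of F consists of distinct objects and distinct morphisms.
|Im(F)| on objects = 3
|Im(F)| on morphisms = 12
Total image cardinality = 3 + 12 = 15

15


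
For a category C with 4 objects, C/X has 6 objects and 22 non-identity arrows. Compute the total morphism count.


In the slice category C/X, objects are morphisms to X.
Identity morphisms: 6 (one per object of C/X).
Non-identity morphisms: 22.
Total = 6 + 22 = 28

28


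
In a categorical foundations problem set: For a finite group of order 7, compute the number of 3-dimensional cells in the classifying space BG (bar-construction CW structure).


In the bar-construction CW model of BG, the n-cells are indexed by
n-tuples [g_1|...|g_n] of non-identity elements of G (degenerate
simplices with some g_i = e do not contribute cells), so there are
(|G| - 1)^n n-cells.
For dim = 3 with |G| = 7:
cells = (7 - 1)^3 = 6^3 = 216

216


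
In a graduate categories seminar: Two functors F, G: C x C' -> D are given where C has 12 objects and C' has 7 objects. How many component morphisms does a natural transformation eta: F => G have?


A natural transformation eta: F => G assigns one component morphism per
object of the domain category.
The domain is the product category C x C', so
|Ob(C x C')| = |Ob(C)| * |Ob(C')| = 12 * 7 = 84.
Therefore eta has 84 component morphisms.

84


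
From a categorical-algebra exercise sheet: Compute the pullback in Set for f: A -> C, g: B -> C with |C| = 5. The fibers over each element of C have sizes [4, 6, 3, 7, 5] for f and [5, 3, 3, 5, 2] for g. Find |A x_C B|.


The pullback A x_C B consists of pairs (a, b) with f(a) = g(b).
For each element c in C, the fiber product has |f^-1(c)| * |g^-1(c)| elements.
Summing over C: 4 * 5 + 6 * 3 + 3 * 3 + 7 * 5 + 5 * 2
= 20 + 18 + 9 + 35 + 10 = 92

92


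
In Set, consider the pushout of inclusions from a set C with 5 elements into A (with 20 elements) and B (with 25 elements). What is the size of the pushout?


The pushout A +_C B identifies the images of C in A and B.
|A +_C B| = |A| + |B| - |C| (for injections).
= 20 + 25 - 5 = 40

40


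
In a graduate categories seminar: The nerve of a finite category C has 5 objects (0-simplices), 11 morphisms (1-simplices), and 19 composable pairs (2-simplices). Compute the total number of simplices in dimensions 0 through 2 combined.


The 2-skeleton of the nerve N(C) consists of simplices in dimensions 0, 1, 2:
  |N(C)_0| = 5 (objects)
  |N(C)_1| = 11 (morphisms)
  |N(C)_2| = 19 (composable pairs)
Total = 5 + 11 + 19 = 35

35


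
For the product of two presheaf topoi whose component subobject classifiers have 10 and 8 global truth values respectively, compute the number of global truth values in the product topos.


In a product of presheaf topoi E_1 x E_2, the subobject classifier
is Omega = Omega_1 x Omega_2 (componentwise), so
|Omega(top)| = |Omega_1(top_1)| * |Omega_2(top_2)|.
= 10 * 8 = 80.

80


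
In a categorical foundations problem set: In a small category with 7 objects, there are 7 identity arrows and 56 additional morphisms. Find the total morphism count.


Each object has an identity morphism, giving 7 identities.
Adding the 56 non-identity morphisms:
Total = 7 + 56 = 63

63


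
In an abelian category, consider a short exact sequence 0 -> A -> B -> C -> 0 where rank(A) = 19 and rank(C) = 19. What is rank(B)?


For a short exact sequence 0 -> A -> B -> C -> 0,
rank is additive: rank(B) = rank(A) + rank(C).
rank(B) = 19 + 19 = 38

38


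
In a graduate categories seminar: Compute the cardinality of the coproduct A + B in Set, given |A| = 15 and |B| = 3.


In Set, the coproduct A + B is the disjoint union.
|A + B| = |A| + |B| = 15 + 3 = 18

18


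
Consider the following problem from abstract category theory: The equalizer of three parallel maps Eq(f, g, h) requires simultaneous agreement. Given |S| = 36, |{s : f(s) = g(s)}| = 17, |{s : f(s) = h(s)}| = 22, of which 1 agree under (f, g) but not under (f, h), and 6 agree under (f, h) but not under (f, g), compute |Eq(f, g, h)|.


Eq(f, g, h) is the triple-agreement set: points in S where all three
maps take the same value. Using inclusion-exclusion on the pairwise data:
Pair (f, g) agrees on 17 points; pair (f, h) on 22 points.
Points agreeing under (f, g) but not (f, h) = 1; under (f, h) but not (f, g) = 6.
Triple-agreement = agreement-in-(f, g) minus points that agree under (f, g) but not (f, h):
|Eq(f, g, h)| = 17 - 1 = 16
(cross-check via (f, h): 22 - 6 = 16.)

16


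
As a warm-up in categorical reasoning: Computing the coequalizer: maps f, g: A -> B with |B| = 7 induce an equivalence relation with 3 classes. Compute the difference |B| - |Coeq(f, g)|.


The coequalizer Coeq(f, g) = B / ~ has one element per equivalence class.
|B| = 7, |Coeq(f, g)| = 3.
|B| - |Coeq(f, g)| = 7 - 3 = 4.

4


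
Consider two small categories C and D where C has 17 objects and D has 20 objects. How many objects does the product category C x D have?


The product category C x D has objects that are pairs (c, d).
Number of pairs = |Ob(C)| * |Ob(D)| = 17 * 20 = 340

340


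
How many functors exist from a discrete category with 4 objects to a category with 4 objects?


A functor from a discrete category C to D is determined by
where each object maps. Each of the 4 objects of C can map
to any of the 4 objects of D independently.
Number of functors = 4^4 = 256

256


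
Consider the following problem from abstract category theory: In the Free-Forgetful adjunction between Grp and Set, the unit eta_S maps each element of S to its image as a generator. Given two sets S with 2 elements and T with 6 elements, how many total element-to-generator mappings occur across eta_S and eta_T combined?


The unit eta_X: X -> U(F(X)) of the Free-Forgetful adjunction
maps each element of X to a generator of F(X). For X = S + T (disjoint
union in Set), |S + T| = |S| + |T|.
Total mappings = 2 + 6 = 8.

8


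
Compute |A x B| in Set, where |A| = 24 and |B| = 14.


In Set, the product A x B is the Cartesian product.
By the universal property, |A x B| = |A| * |B|.
|A x B| = 24 * 14 = 336

336


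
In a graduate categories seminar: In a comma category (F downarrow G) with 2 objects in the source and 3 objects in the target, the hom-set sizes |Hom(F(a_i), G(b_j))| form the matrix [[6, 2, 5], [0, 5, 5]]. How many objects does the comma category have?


Objects of (F downarrow G) are triples (a, b, h: F(a)->G(b)).
The count equals the sum of all entries in the hom-matrix.
sum(row 0) = 13
sum(row 1) = 10
Grand total = 23

23


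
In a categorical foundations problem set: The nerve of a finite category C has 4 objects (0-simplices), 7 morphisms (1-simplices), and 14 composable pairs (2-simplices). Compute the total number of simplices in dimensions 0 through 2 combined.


The 2-skeleton of the nerve N(C) consists of simplices in dimensions 0, 1, 2:
  |N(C)_0| = 4 (objects)
  |N(C)_1| = 7 (morphisms)
  |N(C)_2| = 14 (composable pairs)
Total = 4 + 7 + 14 = 25

25


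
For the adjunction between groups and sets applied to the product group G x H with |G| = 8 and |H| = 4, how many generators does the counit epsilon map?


The counit epsilon_K: F(U(K)) -> K of the Free-Forgetful adjunction
maps |K| generators of F(U(K)) into K. For K = G x H (the product group),
|G x H| = |G| * |H|.
Total generators mapped = 8 * 4 = 32.

32


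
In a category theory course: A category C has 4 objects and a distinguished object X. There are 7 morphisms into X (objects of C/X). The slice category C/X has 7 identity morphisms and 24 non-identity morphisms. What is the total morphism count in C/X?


In the slice category C/X, objects are morphisms to X.
Identity morphisms: 7 (one per object of C/X).
Non-identity morphisms: 24.
Total = 7 + 24 = 31

31


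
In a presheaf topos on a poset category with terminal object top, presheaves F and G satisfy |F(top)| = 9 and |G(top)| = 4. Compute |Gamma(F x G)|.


Global sections of a presheaf on a poset with terminal top satisfy
Gamma(H) ~ H(top). Presheaves admit pointwise products, so
(F x G)(top) = F(top) x G(top) (Cartesian product).
|Gamma(F x G)| = |F(top)| * |G(top)| = 9 * 4 = 36.

36


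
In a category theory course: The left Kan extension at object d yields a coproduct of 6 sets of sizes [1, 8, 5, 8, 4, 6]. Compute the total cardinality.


Pointwise, the left Kan extension (Lan_F H)(d) is the colimit, indexed
by the comma category (F downarrow d), of H composed with the
projection (F downarrow d) -> C. Here that colimit is given
as a coproduct (disjoint union) of sets, so its cardinality is the
sum of the sizes of the summands.
Coproduct of sets with sizes: 1 + 8 + 5 + 8 + 4 + 6
= 32

32


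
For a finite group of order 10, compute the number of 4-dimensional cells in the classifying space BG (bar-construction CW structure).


In the bar-construction CW model of BG, the n-cells are indexed by
n-tuples [g_1|...|g_n] of non-identity elements of G (degenerate
simplices with some g_i = e do not contribute cells), so there are
(|G| - 1)^n n-cells.
For dim = 4 with |G| = 10:
cells = (10 - 1)^4 = 9^4 = 6561

6561


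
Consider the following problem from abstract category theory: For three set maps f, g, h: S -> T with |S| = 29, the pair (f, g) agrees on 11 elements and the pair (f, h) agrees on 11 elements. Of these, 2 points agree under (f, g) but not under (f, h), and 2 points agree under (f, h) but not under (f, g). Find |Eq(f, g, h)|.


Eq(f, g, h) is the triple-agreement set: points in S where all three
maps take the same value. Using inclusion-exclusion on the pairwise data:
Pair (f, g) agrees on 11 points; pair (f, h) on 11 points.
Points agreeing under (f, g) but not (f, h) = 2; under (f, h) but not (f, g) = 2.
Triple-agreement = agreement-in-(f, g) minus points that agree under (f, g) but not (f, h):
|Eq(f, g, h)| = 11 - 2 = 9
(cross-check via (f, h): 11 - 2 = 9.)

9


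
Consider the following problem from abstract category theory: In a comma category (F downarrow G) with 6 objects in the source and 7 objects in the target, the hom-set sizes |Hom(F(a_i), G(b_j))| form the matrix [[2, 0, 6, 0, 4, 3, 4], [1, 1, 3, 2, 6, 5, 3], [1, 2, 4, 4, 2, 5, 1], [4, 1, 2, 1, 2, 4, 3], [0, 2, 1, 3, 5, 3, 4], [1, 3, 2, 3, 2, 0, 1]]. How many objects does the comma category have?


Objects of (F downarrow G) are triples (a, b, h: F(a)->G(b)).
The count equals the sum of all entries in the hom-matrix.
sum(row 0) = 19
sum(row 1) = 21
sum(row 2) = 19
sum(row 3) = 17
sum(row 4) = 18
sum(row 5) = 12
Grand total = 106

106


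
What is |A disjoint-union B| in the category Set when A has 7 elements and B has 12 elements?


In Set, the coproduct A + B is the disjoint union.
|A + B| = |A| + |B| = 7 + 12 = 19

19


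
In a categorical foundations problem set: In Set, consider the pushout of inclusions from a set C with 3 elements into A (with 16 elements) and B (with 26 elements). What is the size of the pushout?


The pushout A +_C B identifies the images of C in A and B.
|A +_C B| = |A| + |B| - |C| (for injections).
= 16 + 26 - 3 = 39

39


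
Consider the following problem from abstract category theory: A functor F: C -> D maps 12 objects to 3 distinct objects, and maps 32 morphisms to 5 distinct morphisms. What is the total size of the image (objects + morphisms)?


The image of F consists of distinct objects and distinct morphisms.
|Im(F)| on objects = 3
|Im(F)| on morphisms = 5
Total image cardinality = 3 + 5 = 8

8


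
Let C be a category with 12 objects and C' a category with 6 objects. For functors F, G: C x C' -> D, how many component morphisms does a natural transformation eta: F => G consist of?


A natural transformation eta: F => G assigns one component morphism per
object of the domain category.
The domain is the product category C x C', so
|Ob(C x C')| = |Ob(C)| * |Ob(C')| = 12 * 6 = 72.
Therefore eta has 72 component morphisms.

72


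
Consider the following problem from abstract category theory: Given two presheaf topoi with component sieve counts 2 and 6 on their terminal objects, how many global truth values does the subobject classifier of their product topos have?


In a product of presheaf topoi E_1 x E_2, the subobject classifier
is Omega = Omega_1 x Omega_2 (componentwise), so
|Omega(top)| = |Omega_1(top_1)| * |Omega_2(top_2)|.
= 2 * 6 = 12.

12


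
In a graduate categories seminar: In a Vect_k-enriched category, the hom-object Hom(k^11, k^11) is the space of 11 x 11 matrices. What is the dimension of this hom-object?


In Vect-enriched categories, Hom(k^n, k^m) is the space of m x n matrices.
dim(Hom(k^11, k^11)) = 11 * 11 = 121

121


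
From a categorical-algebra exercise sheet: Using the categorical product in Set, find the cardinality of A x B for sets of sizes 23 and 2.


In Set, the product A x B is the Cartesian product.
By the universal property, |A x B| = |A| * |B|.
|A x B| = 23 * 2 = 46

46


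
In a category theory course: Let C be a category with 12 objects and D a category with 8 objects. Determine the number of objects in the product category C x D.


The product category C x D has objects that are pairs (c, d).
Number of pairs = |Ob(C)| * |Ob(D)| = 12 * 8 = 96

96


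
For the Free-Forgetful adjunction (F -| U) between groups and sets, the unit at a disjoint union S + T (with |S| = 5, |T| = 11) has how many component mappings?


The unit eta_X: X -> U(F(X)) of the Free-Forgetful adjunction
maps each element of X to a generator of F(X). For X = S + T (disjoint
union in Set), |S + T| = |S| + |T|.
Total mappings = 5 + 11 = 16.

16


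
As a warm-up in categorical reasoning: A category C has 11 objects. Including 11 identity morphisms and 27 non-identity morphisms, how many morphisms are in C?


Each object has an identity morphism, giving 11 identities.
Adding the 27 non-identity morphisms:
Total = 11 + 27 = 38

38


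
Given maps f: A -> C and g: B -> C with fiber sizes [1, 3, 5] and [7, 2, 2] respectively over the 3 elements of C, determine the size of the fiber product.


The pullback A x_C B consists of pairs (a, b) with f(a) = g(b).
For each element c in C, the fiber product has |f^-1(c)| * |g^-1(c)| elements.
Summing over C: 1 * 7 + 3 * 2 + 5 * 2
= 7 + 6 + 10 = 23

23


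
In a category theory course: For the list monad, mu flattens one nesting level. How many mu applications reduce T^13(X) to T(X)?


Each application of mu: T^2 -> T removes one layer of nesting.
Starting at depth 13 (i.e., T^13(X)), we need to reach T(X).
Number of mu applications = 13 - 1 = 12

12


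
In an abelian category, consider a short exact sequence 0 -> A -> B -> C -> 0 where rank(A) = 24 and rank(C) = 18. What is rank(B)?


For a short exact sequence 0 -> A -> B -> C -> 0,
rank is additive: rank(B) = rank(A) + rank(C).
rank(B) = 24 + 18 = 42

42


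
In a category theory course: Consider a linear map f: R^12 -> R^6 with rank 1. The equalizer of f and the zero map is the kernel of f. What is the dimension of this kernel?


The equalizer of f and the zero map is ker(f).
By the rank-nullity theorem: dim(ker(f)) = dim(domain) - rank(f).
dim(ker(f)) = 12 - 1 = 11

11


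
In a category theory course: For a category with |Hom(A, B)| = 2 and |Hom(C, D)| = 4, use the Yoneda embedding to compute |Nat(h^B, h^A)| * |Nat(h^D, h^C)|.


By the Yoneda lemma, Nat(h^B, h^A) is isomorphic to Hom(A, B),
so |Nat(h^B, h^A)| = |Hom(A, B)| and |Nat(h^D, h^C)| = |Hom(C, D)|.
|Hom(A, B)| = 2, |Hom(C, D)| = 4.
|Nat(h^B, h^A) x Nat(h^D, h^C)| = 2 * 4 = 8

8


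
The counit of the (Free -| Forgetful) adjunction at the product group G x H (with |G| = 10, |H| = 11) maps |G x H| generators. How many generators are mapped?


The counit epsilon_K: F(U(K)) -> K of the Free-Forgetful adjunction
maps |K| generators of F(U(K)) into K. For K = G x H (the product group),
|G x H| = |G| * |H|.
Total generators mapped = 10 * 11 = 110.

110


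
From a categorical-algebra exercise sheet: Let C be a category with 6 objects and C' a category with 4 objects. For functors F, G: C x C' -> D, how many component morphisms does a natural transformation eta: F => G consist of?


A natural transformation eta: F => G assigns one component morphism per
object of the domain category.
The domain is the product category C x C', so
|Ob(C x C')| = |Ob(C)| * |Ob(C')| = 6 * 4 = 24.
Therefore eta has 24 component morphisms.

24


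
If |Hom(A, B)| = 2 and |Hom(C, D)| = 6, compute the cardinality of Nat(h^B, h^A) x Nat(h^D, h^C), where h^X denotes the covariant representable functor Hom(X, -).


By the Yoneda lemma, Nat(h^B, h^A) is isomorphic to Hom(A, B),
so |Nat(h^B, h^A)| = |Hom(A, B)| and |Nat(h^D, h^C)| = |Hom(C, D)|.
|Hom(A, B)| = 2, |Hom(C, D)| = 6.
|Nat(h^B, h^A) x Nat(h^D, h^C)| = 2 * 6 = 12

12


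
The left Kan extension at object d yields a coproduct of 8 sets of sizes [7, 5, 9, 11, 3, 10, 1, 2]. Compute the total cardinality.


Pointwise, the left Kan extension (Lan_F H)(d) is the colimit, indexed
by the comma category (F downarrow d), of H composed with the
projection (F downarrow d) -> C. Here that colimit is given
as a coproduct (disjoint union) of sets, so its cardinality is the
sum of the sizes of the summands.
Coproduct of sets with sizes: 7 + 5 + 9 + 11 + 3 + 10 + 1 + 2
= 48

48


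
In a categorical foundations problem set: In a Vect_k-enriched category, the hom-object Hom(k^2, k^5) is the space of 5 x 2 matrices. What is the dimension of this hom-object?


In Vect-enriched categories, Hom(k^n, k^m) is the space of m x n matrices.
dim(Hom(k^2, k^5)) = 5 * 2 = 10

10


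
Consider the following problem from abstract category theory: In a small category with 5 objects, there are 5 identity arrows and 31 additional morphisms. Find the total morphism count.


Each object has an identity morphism, giving 5 identities.
Adding the 31 non-identity morphisms:
Total = 5 + 31 = 36

36


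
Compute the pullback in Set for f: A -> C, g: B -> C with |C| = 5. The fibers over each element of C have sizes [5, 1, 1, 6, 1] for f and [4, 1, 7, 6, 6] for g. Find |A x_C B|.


The pullback A x_C B consists of pairs (a, b) with f(a) = g(b).
For each element c in C, the fiber product has |f^-1(c)| * |g^-1(c)| elements.
Summing over C: 5 * 4 + 1 * 1 + 1 * 7 + 6 * 6 + 1 * 6
= 20 + 1 + 7 + 36 + 6 = 70

70


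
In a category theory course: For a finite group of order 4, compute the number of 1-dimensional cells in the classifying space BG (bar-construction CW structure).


In the bar-construction CW model of BG, the n-cells are indexed by
n-tuples [g_1|...|g_n] of non-identity elements of G (degenerate
simplices with some g_i = e do not contribute cells), so there are
(|G| - 1)^n n-cells.
For dim = 1 with |G| = 4:
cells = (4 - 1)^1 = 3^1 = 3

3


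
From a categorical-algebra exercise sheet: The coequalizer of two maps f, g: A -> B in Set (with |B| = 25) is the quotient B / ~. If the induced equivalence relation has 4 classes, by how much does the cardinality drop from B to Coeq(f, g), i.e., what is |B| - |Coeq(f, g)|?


The coequalizer Coeq(f, g) = B / ~ has one element per equivalence class.
|B| = 25, |Coeq(f, g)| = 4.
|B| - |Coeq(f, g)| = 25 - 4 = 21.

21


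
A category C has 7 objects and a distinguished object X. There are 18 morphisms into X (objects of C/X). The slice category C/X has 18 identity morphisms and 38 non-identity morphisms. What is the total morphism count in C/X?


In the slice category C/X, objects are morphisms to X.
Identity morphisms: 18 (one per object of C/X).
Non-identity morphisms: 38.
Total = 18 + 38 = 56

56


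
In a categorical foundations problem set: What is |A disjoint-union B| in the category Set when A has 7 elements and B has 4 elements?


In Set, the coproduct A + B is the disjoint union.
|A + B| = |A| + |B| = 7 + 4 = 11

11


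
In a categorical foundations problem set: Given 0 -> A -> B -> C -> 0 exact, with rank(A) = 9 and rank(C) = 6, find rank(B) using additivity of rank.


For a short exact sequence 0 -> A -> B -> C -> 0,
rank is additive: rank(B) = rank(A) + rank(C).
rank(B) = 9 + 6 = 15

15


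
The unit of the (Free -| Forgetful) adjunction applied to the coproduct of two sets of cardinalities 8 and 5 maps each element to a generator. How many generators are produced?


The unit eta_X: X -> U(F(X)) of the Free-Forgetful adjunction
maps each element of X to a generator of F(X). For X = S + T (disjoint
union in Set), |S + T| = |S| + |T|.
Total mappings = 8 + 5 = 13.

13


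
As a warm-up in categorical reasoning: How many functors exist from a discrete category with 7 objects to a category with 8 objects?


A functor from a discrete category C to D is determined by
where each object maps. Each of the 7 objects of C can map
to any of the 8 objects of D independently.
Number of functors = 8^7 = 2097152

2097152
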